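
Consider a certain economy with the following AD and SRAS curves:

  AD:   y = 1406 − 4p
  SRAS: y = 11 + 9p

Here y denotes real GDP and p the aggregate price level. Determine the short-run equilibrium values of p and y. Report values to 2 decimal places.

Set AD = SRAS: 1406 − 4p = 11 + 9p, so 1395 = 13p and p = 107.31.
Substituting into AD, y = 1406 − 4p = 976.77.

p = 107.31, y = 976.77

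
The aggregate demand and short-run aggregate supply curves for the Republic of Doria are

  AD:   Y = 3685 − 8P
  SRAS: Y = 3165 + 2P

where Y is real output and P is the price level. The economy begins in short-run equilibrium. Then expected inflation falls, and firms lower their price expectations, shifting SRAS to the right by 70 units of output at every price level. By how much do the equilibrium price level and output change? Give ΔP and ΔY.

This is a positive supply shock: SRAS shifts right.
New SRAS: Y = 3235 + 2P.
Set AD = SRAS: 3685 − 8P = 3235 + 2P, so 450 = 10P and P = 45.
Y = 3685 − 8·45 = 3325.
Initially P = 52, Y = 3269, so ΔP = -7 and ΔY = +56.

ΔP = -7, ΔY = +56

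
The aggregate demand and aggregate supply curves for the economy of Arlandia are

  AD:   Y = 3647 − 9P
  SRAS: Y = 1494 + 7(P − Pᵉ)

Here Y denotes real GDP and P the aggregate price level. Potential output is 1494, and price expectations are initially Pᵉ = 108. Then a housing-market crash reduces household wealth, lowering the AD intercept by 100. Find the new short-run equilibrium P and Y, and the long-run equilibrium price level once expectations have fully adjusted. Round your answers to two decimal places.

Short run: P = 175.56, Y = 1966.94. Long run: P = 228.11.

AD shifts left: new AD is Y = 3547 − 9P. With Pᵉ = 108, SRAS is Y = 738 + 7P.
Short run: 3547 − 9P = 738 + 7P gives 2809 = 16P, so P = 175.56 and Y = 3547 − 9P = 1966.94.
Y = 1966.94 is above potential 1494; expectations adjust and SRAS shifts left until Y = 1494.
Long run: on the new AD curve, 1494 = 3547 − 9P gives P = 228.11.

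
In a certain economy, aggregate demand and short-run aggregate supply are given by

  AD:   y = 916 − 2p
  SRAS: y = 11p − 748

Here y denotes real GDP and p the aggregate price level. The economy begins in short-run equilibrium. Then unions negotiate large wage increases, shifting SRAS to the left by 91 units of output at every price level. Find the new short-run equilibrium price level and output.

This is a negative supply shock: SRAS shifts left.
New SRAS: y = 11p − 839.
Set AD = SRAS: 916 − 2p = 11p − 839, so 1755 = 13p and p = 135.
y = 916 − 2·135 = 646.

p = 135, y = 646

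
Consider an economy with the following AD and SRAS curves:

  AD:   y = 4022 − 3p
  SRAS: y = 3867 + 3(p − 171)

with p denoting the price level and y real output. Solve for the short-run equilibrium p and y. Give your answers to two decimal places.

p = 111.33, y = 3688.00

Write SRAS as y = 3867 + 3p − 513 = 3354 + 3p.
Set AD = SRAS: 4022 − 3p = 3354 + 3p, so 668 = 6p and p = 111.33.
Substituting into AD, y = 4022 − 3p = 3688.00.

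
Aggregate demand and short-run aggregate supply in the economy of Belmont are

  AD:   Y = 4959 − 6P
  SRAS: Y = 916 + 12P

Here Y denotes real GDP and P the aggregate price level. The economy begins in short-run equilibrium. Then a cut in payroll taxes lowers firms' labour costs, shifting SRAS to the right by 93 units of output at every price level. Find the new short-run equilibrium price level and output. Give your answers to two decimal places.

P = 219.44, Y = 3642.33

This is a positive supply shock: SRAS shifts right.
New SRAS: Y = 1009 + 12P.
Set AD = SRAS: 4959 − 6P = 1009 + 12P, so 3950 = 18P and P = 219.44.
Substituting into AD, Y = 3642.33.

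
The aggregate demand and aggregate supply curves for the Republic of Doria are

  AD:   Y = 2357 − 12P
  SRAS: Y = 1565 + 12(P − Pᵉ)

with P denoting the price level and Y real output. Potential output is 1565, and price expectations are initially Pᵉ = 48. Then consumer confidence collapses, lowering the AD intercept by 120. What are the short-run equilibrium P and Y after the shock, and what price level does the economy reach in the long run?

Short run: P = 52, Y = 1613. Long run: P = 56.

AD shifts left: new AD is Y = 2237 − 12P. With Pᵉ = 48, SRAS is Y = 989 + 12P.
Short run: 2237 − 12P = 989 + 12P gives 1248 = 24P, so P = 52 and Y = 2237 − 12·52 = 1613.
Y = 1613 is above potential 1565; expectations adjust and SRAS shifts left until Y = 1565.
Long run: on the new AD curve, 1565 = 2237 − 12P gives P = 56.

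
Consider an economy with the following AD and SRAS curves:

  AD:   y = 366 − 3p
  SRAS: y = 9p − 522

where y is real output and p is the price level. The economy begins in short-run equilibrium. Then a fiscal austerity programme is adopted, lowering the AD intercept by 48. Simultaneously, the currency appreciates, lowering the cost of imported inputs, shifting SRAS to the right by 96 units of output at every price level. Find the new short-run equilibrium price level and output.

p = 62, y = 132

After both shocks: AD is y = 318 − 3p and SRAS is y = 9p − 426.
Setting them equal: 744 = 12p, so p = 62.
y = 318 − 3·62 = 132.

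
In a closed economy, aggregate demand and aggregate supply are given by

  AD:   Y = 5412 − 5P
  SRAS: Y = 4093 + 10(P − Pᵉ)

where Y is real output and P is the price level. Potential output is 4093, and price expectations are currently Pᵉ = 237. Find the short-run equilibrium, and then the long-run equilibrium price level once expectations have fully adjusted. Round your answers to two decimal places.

Short run: P = 245.93, Y = 4182.33. Long run: P = 263.80.

Short run: with Pᵉ = 237, SRAS is Y = 1723 + 10P. Setting AD = SRAS gives 3689 = 15P, so P = 245.93 and Y = 5412 − 5P = 4182.33.
Output 4182.33 is above potential 4093, so over time expected prices rise and SRAS shifts left until Y returns to 4093.
Long run: Y = 4093 on the AD curve gives 4093 = 5412 − 5P, so P = 263.80.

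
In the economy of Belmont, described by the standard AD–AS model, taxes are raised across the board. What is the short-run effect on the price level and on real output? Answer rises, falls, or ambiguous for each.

Price level: falls; output: falls

This is a negative demand shock: AD shifts left.
Moving along the upward-sloping SRAS curve, P falls and Y falls.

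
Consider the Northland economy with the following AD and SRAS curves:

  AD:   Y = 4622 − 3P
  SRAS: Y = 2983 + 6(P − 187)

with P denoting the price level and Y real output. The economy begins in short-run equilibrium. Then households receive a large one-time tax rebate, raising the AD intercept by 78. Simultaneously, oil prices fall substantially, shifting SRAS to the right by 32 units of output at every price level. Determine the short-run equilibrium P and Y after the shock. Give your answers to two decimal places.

After both shocks: AD is Y = 4700 − 3P and SRAS is Y = 1893 + 6P.
Setting them equal: 2807 = 9P, so P = 311.89.
Substituting into AD, Y = 3764.33.

P = 311.89, Y = 3764.33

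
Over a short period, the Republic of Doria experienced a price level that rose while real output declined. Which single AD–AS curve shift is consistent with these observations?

SRAS shifted left

P rose and Y fell. An AD shift moves P and Y in the same direction; an SRAS shift moves them in opposite directions.
Here P and Y moved in opposite directions, so the SRAS curve shifted.
Since Y fell, SRAS shifted left.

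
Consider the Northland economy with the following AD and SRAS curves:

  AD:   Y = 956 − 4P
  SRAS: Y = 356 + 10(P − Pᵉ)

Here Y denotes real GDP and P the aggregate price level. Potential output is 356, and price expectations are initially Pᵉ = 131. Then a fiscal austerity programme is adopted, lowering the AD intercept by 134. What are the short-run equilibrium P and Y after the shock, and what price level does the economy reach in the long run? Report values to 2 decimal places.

Short run: P = 126.86, Y = 314.57. Long run: P = 116.50.

AD shifts left: new AD is Y = 822 − 4P. With Pᵉ = 131, SRAS is Y = 10P − 954.
Short run: 822 − 4P = 10P − 954 gives 1776 = 14P, so P = 126.86 and Y = 822 − 4P = 314.57.
Y = 314.57 is below potential 356; expectations adjust and SRAS shifts right until Y = 356.
Long run: on the new AD curve, 356 = 822 − 4P gives P = 116.50.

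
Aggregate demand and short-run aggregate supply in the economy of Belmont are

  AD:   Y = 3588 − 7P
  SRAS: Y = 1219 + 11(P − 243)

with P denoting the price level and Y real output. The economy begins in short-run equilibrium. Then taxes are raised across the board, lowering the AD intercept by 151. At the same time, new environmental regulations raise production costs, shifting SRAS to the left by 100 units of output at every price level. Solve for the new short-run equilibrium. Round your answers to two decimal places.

After both shocks: AD is Y = 3437 − 7P and SRAS is Y = 11P − 1554.
Setting them equal: 4991 = 18P, so P = 277.28.
Substituting into AD, Y = 1496.06.

P = 277.28, Y = 1496.06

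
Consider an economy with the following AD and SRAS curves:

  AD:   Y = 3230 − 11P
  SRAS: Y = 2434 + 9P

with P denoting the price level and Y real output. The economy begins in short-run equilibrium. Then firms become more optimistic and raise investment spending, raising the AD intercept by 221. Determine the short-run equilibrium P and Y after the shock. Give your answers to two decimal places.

P = 50.85, Y = 2891.65

This is a positive demand shock: AD shifts right.
New AD: Y = 3451 − 11P.
Set AD = SRAS: 3451 − 11P = 2434 + 9P, so 1017 = 20P and P = 50.85.
Substituting into AD, Y = 2891.65.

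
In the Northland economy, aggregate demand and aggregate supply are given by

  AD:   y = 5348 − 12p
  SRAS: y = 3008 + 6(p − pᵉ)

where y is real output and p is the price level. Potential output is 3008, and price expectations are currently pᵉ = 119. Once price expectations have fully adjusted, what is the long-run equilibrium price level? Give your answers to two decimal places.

Long-run p = 195.00

Short run: with pᵉ = 119, SRAS is y = 2294 + 6p. Setting AD = SRAS gives 3054 = 18p, so p = 169.67 and y = 5348 − 12p = 3312.00.
Output 3312.00 is above potential 3008, so over time expected prices rise and SRAS shifts left until y returns to 3008.
Long run: y = 3008 on the AD curve gives 3008 = 5348 − 12p, so p = 195.00.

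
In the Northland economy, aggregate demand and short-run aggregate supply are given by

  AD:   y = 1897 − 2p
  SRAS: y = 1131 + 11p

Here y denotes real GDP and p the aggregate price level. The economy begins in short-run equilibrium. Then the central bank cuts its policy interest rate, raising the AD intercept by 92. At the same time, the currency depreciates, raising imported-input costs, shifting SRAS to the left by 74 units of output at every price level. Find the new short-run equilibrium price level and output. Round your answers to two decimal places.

After both shocks: AD is y = 1989 − 2p and SRAS is y = 1057 + 11p.
Setting them equal: 932 = 13p, so p = 71.69.
Substituting into AD, y = 1845.62.

p = 71.69, y = 1845.62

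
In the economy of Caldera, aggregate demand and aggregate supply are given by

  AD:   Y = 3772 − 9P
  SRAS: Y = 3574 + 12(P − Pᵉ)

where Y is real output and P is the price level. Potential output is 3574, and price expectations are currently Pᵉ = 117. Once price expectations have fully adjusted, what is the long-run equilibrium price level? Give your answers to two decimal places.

Short run: with Pᵉ = 117, SRAS is Y = 2170 + 12P. Setting AD = SRAS gives 1602 = 21P, so P = 76.29 and Y = 3772 − 9P = 3085.43.
Output 3085.43 is below potential 3574, so over time expected prices fall and SRAS shifts right until Y returns to 3574.
Long run: Y = 3574 on the AD curve gives 3574 = 3772 − 9P, so P = 22.00.

Long-run P = 22.00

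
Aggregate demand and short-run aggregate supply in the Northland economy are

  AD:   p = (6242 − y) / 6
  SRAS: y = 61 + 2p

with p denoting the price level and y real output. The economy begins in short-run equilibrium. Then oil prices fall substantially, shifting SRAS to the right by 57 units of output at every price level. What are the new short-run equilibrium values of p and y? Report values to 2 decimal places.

p = 765.50, y = 1649.00

This is a positive supply shock: SRAS shifts right.
New SRAS: y = 118 + 2p.
Set AD = SRAS: 6242 − 6p = 118 + 2p, so 6124 = 8p and p = 765.50.
Substituting into AD, y = 1649.00.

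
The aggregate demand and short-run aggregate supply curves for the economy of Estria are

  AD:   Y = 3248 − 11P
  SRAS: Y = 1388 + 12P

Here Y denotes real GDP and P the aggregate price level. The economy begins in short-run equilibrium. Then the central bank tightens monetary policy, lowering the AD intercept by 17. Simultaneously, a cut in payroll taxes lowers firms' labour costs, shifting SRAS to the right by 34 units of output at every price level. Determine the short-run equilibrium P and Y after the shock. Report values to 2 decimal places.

After both shocks: AD is Y = 3231 − 11P and SRAS is Y = 1422 + 12P.
Setting them equal: 1809 = 23P, so P = 78.65.
Substituting into AD, Y = 2365.83.

P = 78.65, Y = 2365.83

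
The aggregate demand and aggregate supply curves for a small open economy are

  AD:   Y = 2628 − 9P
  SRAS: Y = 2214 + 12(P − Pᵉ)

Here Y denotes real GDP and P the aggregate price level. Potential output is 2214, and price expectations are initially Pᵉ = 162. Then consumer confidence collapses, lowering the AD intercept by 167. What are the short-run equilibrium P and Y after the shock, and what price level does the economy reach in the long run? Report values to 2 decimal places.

Short run: P = 104.33, Y = 1522.00. Long run: P = 27.44.

AD shifts left: new AD is Y = 2461 − 9P. With Pᵉ = 162, SRAS is Y = 270 + 12P.
Short run: 2461 − 9P = 270 + 12P gives 2191 = 21P, so P = 104.33 and Y = 2461 − 9P = 1522.00.
Y = 1522.00 is below potential 2214; expectations adjust and SRAS shifts right until Y = 2214.
Long run: on the new AD curve, 2214 = 2461 − 9P gives P = 27.44.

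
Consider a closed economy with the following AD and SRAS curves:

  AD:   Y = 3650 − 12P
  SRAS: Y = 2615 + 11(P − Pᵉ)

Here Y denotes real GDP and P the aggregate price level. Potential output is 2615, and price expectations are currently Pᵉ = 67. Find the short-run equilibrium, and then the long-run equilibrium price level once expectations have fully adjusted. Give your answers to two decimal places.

Short run: with Pᵉ = 67, SRAS is Y = 1878 + 11P. Setting AD = SRAS gives 1772 = 23P, so P = 77.04 and Y = 3650 − 12P = 2725.48.
Output 2725.48 is above potential 2615, so over time expected prices rise and SRAS shifts left until Y returns to 2615.
Long run: Y = 2615 on the AD curve gives 2615 = 3650 − 12P, so P = 86.25.

Short run: P = 77.04, Y = 2725.48. Long run: P = 86.25.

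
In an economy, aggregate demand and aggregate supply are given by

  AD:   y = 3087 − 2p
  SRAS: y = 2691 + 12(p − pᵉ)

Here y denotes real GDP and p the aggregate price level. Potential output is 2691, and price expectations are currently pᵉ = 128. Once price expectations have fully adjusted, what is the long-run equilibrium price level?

Long-run p = 198

Short run: with pᵉ = 128, SRAS is y = 1155 + 12p. Setting AD = SRAS gives 1932 = 14p, so p = 138 and y = 3087 − 2·138 = 2811.
Output 2811 is above potential 2691, so over time expected prices rise and SRAS shifts left until y returns to 2691.
Long run: y = 2691 on the AD curve gives 2691 = 3087 − 2p, so p = 198.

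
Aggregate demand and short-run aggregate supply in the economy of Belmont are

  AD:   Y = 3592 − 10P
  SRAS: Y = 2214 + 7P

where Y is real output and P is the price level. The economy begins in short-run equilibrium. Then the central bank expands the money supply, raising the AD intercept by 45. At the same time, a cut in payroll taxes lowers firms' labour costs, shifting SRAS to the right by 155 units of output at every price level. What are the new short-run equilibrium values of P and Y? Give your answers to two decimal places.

P = 74.59, Y = 2891.12

After both shocks: AD is Y = 3637 − 10P and SRAS is Y = 2369 + 7P.
Setting them equal: 1268 = 17P, so P = 74.59.
Substituting into AD, Y = 2891.12.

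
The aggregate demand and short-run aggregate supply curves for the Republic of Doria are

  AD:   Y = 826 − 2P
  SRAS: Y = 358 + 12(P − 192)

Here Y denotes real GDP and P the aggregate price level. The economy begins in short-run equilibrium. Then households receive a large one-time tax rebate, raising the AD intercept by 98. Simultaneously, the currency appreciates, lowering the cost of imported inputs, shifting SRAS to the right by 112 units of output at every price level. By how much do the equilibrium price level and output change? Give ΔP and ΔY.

ΔP = -1, ΔY = +100

After both shocks: AD is Y = 924 − 2P and SRAS is Y = 12P − 1834.
Setting them equal: 2758 = 14P, so P = 197.
Y = 924 − 2·197 = 530.
Initially P = 198, Y = 430, so ΔP = -1 and ΔY = +100.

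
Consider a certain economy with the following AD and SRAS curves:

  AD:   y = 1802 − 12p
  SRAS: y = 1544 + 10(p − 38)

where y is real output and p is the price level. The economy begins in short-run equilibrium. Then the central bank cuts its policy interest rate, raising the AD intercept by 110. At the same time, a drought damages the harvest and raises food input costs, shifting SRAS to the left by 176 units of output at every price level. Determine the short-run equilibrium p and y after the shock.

p = 42, y = 1408

After both shocks: AD is y = 1912 − 12p and SRAS is y = 988 + 10p.
Setting them equal: 924 = 22p, so p = 42.
y = 1912 − 12·42 = 1408.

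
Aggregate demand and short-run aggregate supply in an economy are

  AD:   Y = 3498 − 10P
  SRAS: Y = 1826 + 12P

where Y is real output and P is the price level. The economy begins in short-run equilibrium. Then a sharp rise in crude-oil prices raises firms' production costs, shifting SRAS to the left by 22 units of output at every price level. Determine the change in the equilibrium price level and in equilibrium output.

This is a negative supply shock: SRAS shifts left.
New SRAS: Y = 1804 + 12P.
Set AD = SRAS: 3498 − 10P = 1804 + 12P, so 1694 = 22P and P = 77.
Y = 3498 − 10·77 = 2728.
Initially P = 76, Y = 2738, so ΔP = +1 and ΔY = -10.

ΔP = +1, ΔY = -10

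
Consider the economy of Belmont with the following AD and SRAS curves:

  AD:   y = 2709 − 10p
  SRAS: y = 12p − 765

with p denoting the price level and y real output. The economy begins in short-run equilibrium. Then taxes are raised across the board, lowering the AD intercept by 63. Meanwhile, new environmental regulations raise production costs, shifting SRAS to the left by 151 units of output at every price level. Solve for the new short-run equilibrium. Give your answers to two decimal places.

After both shocks: AD is y = 2646 − 10p and SRAS is y = 12p − 916.
Setting them equal: 3562 = 22p, so p = 161.91.
Substituting into AD, y = 1026.91.

p = 161.91, y = 1026.91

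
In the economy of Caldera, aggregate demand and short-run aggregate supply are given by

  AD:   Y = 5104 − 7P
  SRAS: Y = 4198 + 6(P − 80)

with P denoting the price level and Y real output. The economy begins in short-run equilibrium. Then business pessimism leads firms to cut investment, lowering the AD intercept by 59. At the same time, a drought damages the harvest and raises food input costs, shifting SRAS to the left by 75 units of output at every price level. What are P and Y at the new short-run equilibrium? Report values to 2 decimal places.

P = 107.85, Y = 4290.08

After both shocks: AD is Y = 5045 − 7P and SRAS is Y = 3643 + 6P.
Setting them equal: 1402 = 13P, so P = 107.85.
Substituting into AD, Y = 4290.08.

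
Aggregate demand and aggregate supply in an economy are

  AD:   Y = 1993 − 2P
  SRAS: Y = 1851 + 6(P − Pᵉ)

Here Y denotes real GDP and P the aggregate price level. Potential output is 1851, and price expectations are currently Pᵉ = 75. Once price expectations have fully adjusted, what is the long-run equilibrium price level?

Long-run P = 71

Short run: with Pᵉ = 75, SRAS is Y = 1401 + 6P. Setting AD = SRAS gives 592 = 8P, so P = 74 and Y = 1993 − 2·74 = 1845.
Output 1845 is below potential 1851, so over time expected prices fall and SRAS shifts right until Y returns to 1851.
Long run: Y = 1851 on the AD curve gives 1851 = 1993 − 2P, so P = 71.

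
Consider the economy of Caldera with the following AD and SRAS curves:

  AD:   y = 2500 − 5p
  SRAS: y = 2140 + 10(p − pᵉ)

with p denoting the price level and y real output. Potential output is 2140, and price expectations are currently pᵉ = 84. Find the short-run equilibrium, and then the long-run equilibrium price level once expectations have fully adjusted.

Short run: p = 80, y = 2100. Long run: p = 72.

Short run: with pᵉ = 84, SRAS is y = 1300 + 10p. Setting AD = SRAS gives 1200 = 15p, so p = 80 and y = 2500 − 5·80 = 2100.
Output 2100 is below potential 2140, so over time expected prices fall and SRAS shifts right until y returns to 2140.
Long run: y = 2140 on the AD curve gives 2140 = 2500 − 5p, so p = 72.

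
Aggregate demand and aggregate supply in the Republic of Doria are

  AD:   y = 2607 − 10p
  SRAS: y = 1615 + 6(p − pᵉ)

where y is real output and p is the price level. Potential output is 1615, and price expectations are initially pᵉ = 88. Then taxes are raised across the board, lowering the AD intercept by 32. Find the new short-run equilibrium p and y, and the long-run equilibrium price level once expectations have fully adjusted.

Short run: p = 93, y = 1645. Long run: p = 96.

AD shifts left: new AD is y = 2575 − 10p. With pᵉ = 88, SRAS is y = 1087 + 6p.
Short run: 2575 − 10p = 1087 + 6p gives 1488 = 16p, so p = 93 and y = 2575 − 10·93 = 1645.
y = 1645 is above potential 1615; expectations adjust and SRAS shifts left until y = 1615.
Long run: on the new AD curve, 1615 = 2575 − 10p gives p = 96.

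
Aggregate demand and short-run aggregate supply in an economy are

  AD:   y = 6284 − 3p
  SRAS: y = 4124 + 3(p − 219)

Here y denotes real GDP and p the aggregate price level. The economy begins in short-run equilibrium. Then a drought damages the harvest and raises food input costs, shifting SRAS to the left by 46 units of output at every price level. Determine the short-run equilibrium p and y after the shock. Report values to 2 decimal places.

p = 477.17, y = 4852.50

This is a negative supply shock: SRAS shifts left.
New SRAS: y = 3421 + 3p.
Set AD = SRAS: 6284 − 3p = 3421 + 3p, so 2863 = 6p and p = 477.17.
Substituting into AD, y = 4852.50.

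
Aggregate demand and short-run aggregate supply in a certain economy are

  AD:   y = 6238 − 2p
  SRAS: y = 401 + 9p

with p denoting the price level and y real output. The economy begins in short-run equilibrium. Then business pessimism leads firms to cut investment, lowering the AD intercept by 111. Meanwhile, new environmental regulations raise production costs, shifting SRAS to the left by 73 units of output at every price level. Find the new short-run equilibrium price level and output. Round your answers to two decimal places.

p = 527.18, y = 5072.64

After both shocks: AD is y = 6127 − 2p and SRAS is y = 328 + 9p.
Setting them equal: 5799 = 11p, so p = 527.18.
Substituting into AD, y = 5072.64.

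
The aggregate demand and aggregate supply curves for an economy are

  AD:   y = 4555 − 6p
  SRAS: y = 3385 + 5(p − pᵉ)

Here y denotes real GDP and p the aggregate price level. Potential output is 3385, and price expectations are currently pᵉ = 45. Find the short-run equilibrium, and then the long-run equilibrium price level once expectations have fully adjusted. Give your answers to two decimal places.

Short run: with pᵉ = 45, SRAS is y = 3160 + 5p. Setting AD = SRAS gives 1395 = 11p, so p = 126.82 and y = 4555 − 6p = 3794.09.
Output 3794.09 is above potential 3385, so over time expected prices rise and SRAS shifts left until y returns to 3385.
Long run: y = 3385 on the AD curve gives 3385 = 4555 − 6p, so p = 195.00.

Short run: p = 126.82, y = 3794.09. Long run: p = 195.00.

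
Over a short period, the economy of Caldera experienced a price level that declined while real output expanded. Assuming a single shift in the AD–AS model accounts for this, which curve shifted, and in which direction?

SRAS shifted right

P fell and Y rose. An AD shift moves P and Y in the same direction; an SRAS shift moves them in opposite directions.
Here P and Y moved in opposite directions, so the SRAS curve shifted.
Since Y rose, SRAS shifted right.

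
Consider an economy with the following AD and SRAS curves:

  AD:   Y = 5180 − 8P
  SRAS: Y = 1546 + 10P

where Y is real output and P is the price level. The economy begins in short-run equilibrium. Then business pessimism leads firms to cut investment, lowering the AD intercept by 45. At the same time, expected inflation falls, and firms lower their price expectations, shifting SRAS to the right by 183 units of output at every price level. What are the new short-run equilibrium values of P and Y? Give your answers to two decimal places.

P = 189.22, Y = 3621.22

After both shocks: AD is Y = 5135 − 8P and SRAS is Y = 1729 + 10P.
Setting them equal: 3406 = 18P, so P = 189.22.
Substituting into AD, Y = 3621.22.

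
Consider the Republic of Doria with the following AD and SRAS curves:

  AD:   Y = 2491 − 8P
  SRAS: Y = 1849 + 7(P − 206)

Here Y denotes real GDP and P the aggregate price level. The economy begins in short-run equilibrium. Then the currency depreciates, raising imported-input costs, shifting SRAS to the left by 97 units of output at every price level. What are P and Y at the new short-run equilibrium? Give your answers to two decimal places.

This is a negative supply shock: SRAS shifts left.
New SRAS: Y = 310 + 7P.
Set AD = SRAS: 2491 − 8P = 310 + 7P, so 2181 = 15P and P = 145.40.
Substituting into AD, Y = 1327.80.

P = 145.40, Y = 1327.80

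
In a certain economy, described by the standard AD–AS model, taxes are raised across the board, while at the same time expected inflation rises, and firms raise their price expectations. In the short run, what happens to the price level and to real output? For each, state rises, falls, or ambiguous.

The first event is a negative demand shock: AD shifts left, which by itself pushes P down and Y down.
The second is an adverse supply shock: SRAS shifts left, which by itself pushes P up and Y down.
The two shocks push P in opposite directions, so the effect on P is ambiguous. Both shocks push Y down, so Y falls.

Price level: ambiguous; output: falls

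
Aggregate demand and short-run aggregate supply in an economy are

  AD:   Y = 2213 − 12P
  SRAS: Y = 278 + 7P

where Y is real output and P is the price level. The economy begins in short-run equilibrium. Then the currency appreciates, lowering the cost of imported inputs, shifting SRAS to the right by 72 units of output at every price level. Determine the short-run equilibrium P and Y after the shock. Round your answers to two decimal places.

P = 98.05, Y = 1036.37

This is a positive supply shock: SRAS shifts right.
New SRAS: Y = 350 + 7P.
Set AD = SRAS: 2213 − 12P = 350 + 7P, so 1863 = 19P and P = 98.05.
Substituting into AD, Y = 1036.37.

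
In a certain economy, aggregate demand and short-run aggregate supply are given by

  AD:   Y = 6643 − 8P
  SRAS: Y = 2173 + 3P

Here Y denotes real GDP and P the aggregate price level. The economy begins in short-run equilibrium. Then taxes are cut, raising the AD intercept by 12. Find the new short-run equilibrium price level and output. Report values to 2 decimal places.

P = 407.45, Y = 3395.36

This is a positive demand shock: AD shifts right.
New AD: Y = 6655 − 8P.
Set AD = SRAS: 6655 − 8P = 2173 + 3P, so 4482 = 11P and P = 407.45.
Substituting into AD, Y = 3395.36.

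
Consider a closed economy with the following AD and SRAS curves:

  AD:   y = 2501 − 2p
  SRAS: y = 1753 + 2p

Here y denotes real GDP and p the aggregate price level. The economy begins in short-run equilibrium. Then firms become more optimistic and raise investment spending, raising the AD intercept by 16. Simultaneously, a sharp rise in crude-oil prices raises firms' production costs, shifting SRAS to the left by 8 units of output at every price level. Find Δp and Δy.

Δp = +6, Δy = +4

After both shocks: AD is y = 2517 − 2p and SRAS is y = 1745 + 2p.
Setting them equal: 772 = 4p, so p = 193.
y = 2517 − 2·193 = 2131.
Initially p = 187, y = 2127, so Δp = +6 and Δy = +4.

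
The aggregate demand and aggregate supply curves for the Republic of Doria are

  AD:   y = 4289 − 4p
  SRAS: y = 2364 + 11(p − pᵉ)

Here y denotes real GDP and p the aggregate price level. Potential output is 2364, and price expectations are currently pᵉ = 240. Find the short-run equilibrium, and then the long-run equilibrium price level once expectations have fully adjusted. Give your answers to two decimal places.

Short run: with pᵉ = 240, SRAS is y = 11p − 276. Setting AD = SRAS gives 4565 = 15p, so p = 304.33 and y = 4289 − 4p = 3071.67.
Output 3071.67 is above potential 2364, so over time expected prices rise and SRAS shifts left until y returns to 2364.
Long run: y = 2364 on the AD curve gives 2364 = 4289 − 4p, so p = 481.25.

Short run: p = 304.33, y = 3071.67. Long run: p = 481.25.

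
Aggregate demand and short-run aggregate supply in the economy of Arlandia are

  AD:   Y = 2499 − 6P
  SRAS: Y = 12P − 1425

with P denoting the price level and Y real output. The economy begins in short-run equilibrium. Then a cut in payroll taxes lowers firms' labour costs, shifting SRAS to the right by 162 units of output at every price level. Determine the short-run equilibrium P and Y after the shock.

P = 209, Y = 1245

This is a positive supply shock: SRAS shifts right.
New SRAS: Y = 12P − 1263.
Set AD = SRAS: 2499 − 6P = 12P − 1263, so 3762 = 18P and P = 209.
Y = 2499 − 6·209 = 1245.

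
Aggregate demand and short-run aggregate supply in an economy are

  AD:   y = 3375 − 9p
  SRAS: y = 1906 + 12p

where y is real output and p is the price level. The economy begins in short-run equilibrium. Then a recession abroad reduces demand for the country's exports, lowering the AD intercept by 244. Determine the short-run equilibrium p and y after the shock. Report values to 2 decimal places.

p = 58.33, y = 2606.00

This is a negative demand shock: AD shifts left.
New AD: y = 3131 − 9p.
Set AD = SRAS: 3131 − 9p = 1906 + 12p, so 1225 = 21p and p = 58.33.
Substituting into AD, y = 2606.00.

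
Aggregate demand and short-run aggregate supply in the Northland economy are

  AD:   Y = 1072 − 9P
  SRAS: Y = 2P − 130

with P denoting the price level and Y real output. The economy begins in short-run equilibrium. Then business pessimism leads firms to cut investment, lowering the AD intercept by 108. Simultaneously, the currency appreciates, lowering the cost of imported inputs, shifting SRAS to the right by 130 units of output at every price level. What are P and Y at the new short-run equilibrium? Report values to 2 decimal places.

P = 87.64, Y = 175.27

After both shocks: AD is Y = 964 − 9P and SRAS is Y = 2P.
Setting them equal: 964 = 11P, so P = 87.64.
Substituting into AD, Y = 175.27.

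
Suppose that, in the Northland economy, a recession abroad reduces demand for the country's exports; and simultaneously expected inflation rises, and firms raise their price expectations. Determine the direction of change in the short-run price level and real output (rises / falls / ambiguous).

Price level: ambiguous; output: falls

The first event is a negative demand shock: AD shifts left, which by itself pushes P down and Y down.
The second is an adverse supply shock: SRAS shifts left, which by itself pushes P up and Y down.
The two shocks push P in opposite directions, so the effect on P is ambiguous. Both shocks push Y down, so Y falls.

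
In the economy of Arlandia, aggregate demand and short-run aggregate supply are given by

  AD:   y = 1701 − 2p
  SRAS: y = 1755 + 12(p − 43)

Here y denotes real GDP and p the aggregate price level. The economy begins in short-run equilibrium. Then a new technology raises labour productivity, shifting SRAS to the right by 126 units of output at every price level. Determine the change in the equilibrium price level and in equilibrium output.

This is a positive supply shock: SRAS shifts right.
New SRAS: y = 1365 + 12p.
Set AD = SRAS: 1701 − 2p = 1365 + 12p, so 336 = 14p and p = 24.
y = 1701 − 2·24 = 1653.
Initially p = 33, y = 1635, so Δp = -9 and Δy = +18.

Δp = -9, Δy = +18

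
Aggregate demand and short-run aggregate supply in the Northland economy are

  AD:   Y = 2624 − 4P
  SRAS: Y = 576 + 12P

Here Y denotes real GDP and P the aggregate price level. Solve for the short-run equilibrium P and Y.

P = 128, Y = 2112

Set AD = SRAS: 2624 − 4P = 576 + 12P, so 2048 = 16P and P = 128.
Then Y = 2624 − 4·128 = 2112.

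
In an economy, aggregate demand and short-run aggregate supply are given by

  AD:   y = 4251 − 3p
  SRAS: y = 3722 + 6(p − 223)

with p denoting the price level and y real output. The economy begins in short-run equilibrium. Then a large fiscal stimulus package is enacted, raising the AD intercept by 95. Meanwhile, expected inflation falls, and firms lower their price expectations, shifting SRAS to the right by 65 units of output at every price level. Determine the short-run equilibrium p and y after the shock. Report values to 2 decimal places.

After both shocks: AD is y = 4346 − 3p and SRAS is y = 2449 + 6p.
Setting them equal: 1897 = 9p, so p = 210.78.
Substituting into AD, y = 3713.67.

p = 210.78, y = 3713.67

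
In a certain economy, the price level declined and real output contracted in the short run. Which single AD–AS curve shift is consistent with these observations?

AD shifted left

P fell and Y fell. An AD shift moves P and Y in the same direction; an SRAS shift moves them in opposite directions.
Here P and Y moved in the same direction, so the AD curve shifted.
Since Y fell, AD shifted left.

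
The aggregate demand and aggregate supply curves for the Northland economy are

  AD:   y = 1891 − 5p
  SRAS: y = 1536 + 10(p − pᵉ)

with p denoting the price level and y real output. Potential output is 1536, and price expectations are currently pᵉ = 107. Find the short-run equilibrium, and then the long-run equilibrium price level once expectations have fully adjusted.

Short run: p = 95, y = 1416. Long run: p = 71.

Short run: with pᵉ = 107, SRAS is y = 466 + 10p. Setting AD = SRAS gives 1425 = 15p, so p = 95 and y = 1891 − 5·95 = 1416.
Output 1416 is below potential 1536, so over time expected prices fall and SRAS shifts right until y returns to 1536.
Long run: y = 1536 on the AD curve gives 1536 = 1891 − 5p, so p = 71.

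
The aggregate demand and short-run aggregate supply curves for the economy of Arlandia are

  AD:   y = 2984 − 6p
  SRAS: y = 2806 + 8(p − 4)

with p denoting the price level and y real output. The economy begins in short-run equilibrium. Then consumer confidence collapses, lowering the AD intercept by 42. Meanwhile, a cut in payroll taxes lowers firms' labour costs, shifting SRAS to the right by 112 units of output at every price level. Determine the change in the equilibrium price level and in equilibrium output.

After both shocks: AD is y = 2942 − 6p and SRAS is y = 2886 + 8p.
Setting them equal: 56 = 14p, so p = 4.
y = 2942 − 6·4 = 2918.
Initially p = 15, y = 2894, so Δp = -11 and Δy = +24.

Δp = -11, Δy = +24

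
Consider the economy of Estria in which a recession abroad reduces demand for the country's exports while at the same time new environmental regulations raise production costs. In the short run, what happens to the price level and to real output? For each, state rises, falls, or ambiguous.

Price level: ambiguous; output: falls

The first event is a negative demand shock: AD shifts left, which by itself pushes P down and Y down.
The second is an adverse supply shock: SRAS shifts left, which by itself pushes P up and Y down.
The two shocks push P in opposite directions, so the effect on P is ambiguous. Both shocks push Y down, so Y falls.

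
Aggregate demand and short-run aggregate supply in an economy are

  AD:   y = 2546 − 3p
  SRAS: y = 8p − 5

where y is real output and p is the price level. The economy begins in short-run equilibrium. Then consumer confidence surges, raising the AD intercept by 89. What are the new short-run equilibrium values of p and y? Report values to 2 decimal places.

p = 240.00, y = 1915.00

This is a positive demand shock: AD shifts right.
New AD: y = 2635 − 3p.
Set AD = SRAS: 2635 − 3p = 8p − 5, so 2640 = 11p and p = 240.00.
Substituting into AD, y = 1915.00.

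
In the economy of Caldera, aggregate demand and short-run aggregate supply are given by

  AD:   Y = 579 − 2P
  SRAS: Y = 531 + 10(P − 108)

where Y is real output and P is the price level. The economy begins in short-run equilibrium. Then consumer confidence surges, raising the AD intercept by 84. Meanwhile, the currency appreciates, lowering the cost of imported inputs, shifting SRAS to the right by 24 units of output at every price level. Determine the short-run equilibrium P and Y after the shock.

P = 99, Y = 465

After both shocks: AD is Y = 663 − 2P and SRAS is Y = 10P − 525.
Setting them equal: 1188 = 12P, so P = 99.
Y = 663 − 2·99 = 465.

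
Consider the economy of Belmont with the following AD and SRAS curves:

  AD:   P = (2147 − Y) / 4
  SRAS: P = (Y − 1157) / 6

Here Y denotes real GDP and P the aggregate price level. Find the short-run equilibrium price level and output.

Rearrange AD to Y = 2147 − 4P.
Rearrange SRAS to Y = 1157 + 6P.
Set AD = SRAS: 2147 − 4P = 1157 + 6P, so 990 = 10P and P = 99.
Then Y = 2147 − 4·99 = 1751.

P = 99, Y = 1751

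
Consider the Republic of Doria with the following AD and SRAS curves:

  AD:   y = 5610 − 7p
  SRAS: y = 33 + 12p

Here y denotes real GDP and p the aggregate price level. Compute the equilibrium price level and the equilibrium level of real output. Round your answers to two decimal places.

Set AD = SRAS: 5610 − 7p = 33 + 12p, so 5577 = 19p and p = 293.53.
Substituting into AD, y = 5610 − 7p = 3555.32.

p = 293.53, y = 3555.32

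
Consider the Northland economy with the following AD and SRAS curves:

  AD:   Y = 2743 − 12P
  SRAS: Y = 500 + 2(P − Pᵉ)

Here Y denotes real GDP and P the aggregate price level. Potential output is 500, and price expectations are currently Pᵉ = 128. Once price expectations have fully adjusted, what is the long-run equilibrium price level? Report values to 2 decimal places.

Long-run P = 186.92

Short run: with Pᵉ = 128, SRAS is Y = 244 + 2P. Setting AD = SRAS gives 2499 = 14P, so P = 178.50 and Y = 2743 − 12P = 601.00.
Output 601.00 is above potential 500, so over time expected prices rise and SRAS shifts left until Y returns to 500.
Long run: Y = 500 on the AD curve gives 500 = 2743 − 12P, so P = 186.92.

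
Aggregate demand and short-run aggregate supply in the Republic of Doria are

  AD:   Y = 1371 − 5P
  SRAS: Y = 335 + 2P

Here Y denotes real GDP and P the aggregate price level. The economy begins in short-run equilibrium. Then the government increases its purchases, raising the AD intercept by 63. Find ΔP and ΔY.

This is a positive demand shock: AD shifts right.
New AD: Y = 1434 − 5P.
Set AD = SRAS: 1434 − 5P = 335 + 2P, so 1099 = 7P and P = 157.
Y = 1434 − 5·157 = 649.
Initially P = 148, Y = 631, so ΔP = +9 and ΔY = +18.

ΔP = +9, ΔY = +18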